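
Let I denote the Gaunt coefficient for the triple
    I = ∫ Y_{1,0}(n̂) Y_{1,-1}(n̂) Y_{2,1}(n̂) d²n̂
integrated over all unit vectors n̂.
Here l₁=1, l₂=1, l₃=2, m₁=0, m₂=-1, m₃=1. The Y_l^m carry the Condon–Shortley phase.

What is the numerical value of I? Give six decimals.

Checks pass: Σm=0; 4 even; l₃=2∈[0,2].
(2·1+1)(2·1+1)(2·2+1) = 45
Δ: 0! 2! 2! / 5! → 1/30
sum: t=0:+1/1 = 1/1
3j²(1 1 2; 0 0 0) = Δ·Π!·Σ² = 2/15  (sign +1)
sum: t=0:+1/2 = 1/2
3j²(1 1 2; 0 -1 1) = Δ·Π!·Σ² = 1/10  (sign -1)
combine: 4πI² = 45·2/15·1/10 = 3/5
take √, sign -1: I = -0.21850969

-0.218510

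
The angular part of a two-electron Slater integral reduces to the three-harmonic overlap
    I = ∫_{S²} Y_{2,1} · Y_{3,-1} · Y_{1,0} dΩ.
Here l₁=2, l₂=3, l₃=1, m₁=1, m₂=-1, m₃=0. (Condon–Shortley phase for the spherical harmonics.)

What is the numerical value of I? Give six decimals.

m-sum 0 ✓  L=6 even ✓  1≤1≤5 ✓
Π(2lᵢ+1) = 5×7×3 = 105
triangle coeff Δ(2,3,1) = 1/105
Σ_t [2,2]: t=2:+1/4 = 1/4
(3j)²=3/35 [(2 3 1; 0 0 0)], sign=-1
Σ_t [1,1]: t=1:−1/6 = -1/6
(3j)²=8/105 [(2 3 1; 1 -1 0)], sign=+1
⇒ 4πI² = 24/35
I = (-1)√(24/35/(4π)) = -0.23359668

-0.233597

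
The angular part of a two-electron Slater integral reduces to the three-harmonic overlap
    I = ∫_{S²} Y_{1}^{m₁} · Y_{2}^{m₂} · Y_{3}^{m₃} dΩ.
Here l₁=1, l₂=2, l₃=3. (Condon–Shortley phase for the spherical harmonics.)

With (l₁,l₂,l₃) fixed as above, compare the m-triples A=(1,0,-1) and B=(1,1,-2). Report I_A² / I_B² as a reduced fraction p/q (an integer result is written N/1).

3/5

Same 1,2,3: normalisation and zero-m 3j drop out of the ratio.
A: Δ: 0! 2! 4! / 7! → 1/105; sum: t=0:+1/8 = 1/8; 3j²(1 2 3; 1 0 -1) = Δ·Π!·Σ² = 2/35  (sign +1)
B: Δ: 0! 2! 4! / 7! → 1/105; sum: t=0:+1/12 = 1/12; 3j²(1 2 3; 1 1 -2) = Δ·Π!·Σ² = 2/21  (sign -1)
I_A²/I_B² = (2/35)/(2/21) = 3/5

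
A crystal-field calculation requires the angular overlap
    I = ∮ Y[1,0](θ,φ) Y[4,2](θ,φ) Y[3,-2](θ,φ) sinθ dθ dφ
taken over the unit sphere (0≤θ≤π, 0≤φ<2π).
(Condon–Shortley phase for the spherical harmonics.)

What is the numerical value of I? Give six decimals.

0.213244

m-sum 0 ✓  L=8 even ✓  3≤3≤5 ✓
Π(2lᵢ+1) = 3×9×7 = 189
triangle coeff Δ(1,4,3) = 1/252
Σ_t [1,1]: t=1:−1/36 = -1/36
(3j)²=4/63 [(1 4 3; 0 0 0)], sign=+1
Σ_t [1,1]: t=1:−1/120 = -1/120
(3j)²=1/21 [(1 4 3; 0 2 -2)], sign=+1
⇒ 4πI² = 4/7
I = (+1)√(4/7/(4π)) = 0.21324362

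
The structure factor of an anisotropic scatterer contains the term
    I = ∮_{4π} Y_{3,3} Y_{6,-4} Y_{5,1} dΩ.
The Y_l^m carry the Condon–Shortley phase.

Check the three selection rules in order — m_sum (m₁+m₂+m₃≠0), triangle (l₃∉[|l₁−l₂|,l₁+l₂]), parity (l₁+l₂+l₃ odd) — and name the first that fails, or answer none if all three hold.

Σmᵢ = 0  ✓
l₃∈[|l₁−l₂|,l₁+l₂]=[3,9], have l₃=5  ✓
Σlᵢ = 14 ⇒ even  ✓

none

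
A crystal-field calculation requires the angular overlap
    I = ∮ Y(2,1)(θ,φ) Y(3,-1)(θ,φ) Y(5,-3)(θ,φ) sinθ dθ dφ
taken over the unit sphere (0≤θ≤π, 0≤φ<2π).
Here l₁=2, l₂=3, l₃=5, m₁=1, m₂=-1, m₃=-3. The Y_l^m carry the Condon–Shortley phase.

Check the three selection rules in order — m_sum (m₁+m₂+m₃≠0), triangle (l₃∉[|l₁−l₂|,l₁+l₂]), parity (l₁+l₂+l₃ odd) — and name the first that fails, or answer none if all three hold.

Σmᵢ = -3  ✗
l₃∈[|l₁−l₂|,l₁+l₂]=[1,5], have l₃=5
Σlᵢ = 10 ⇒ even

m_sum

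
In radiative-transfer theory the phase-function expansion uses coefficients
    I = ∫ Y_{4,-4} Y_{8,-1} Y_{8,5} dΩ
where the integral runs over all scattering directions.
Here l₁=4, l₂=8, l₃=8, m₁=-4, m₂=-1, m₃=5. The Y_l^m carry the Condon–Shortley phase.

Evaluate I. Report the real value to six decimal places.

-0.129565

m-sum 0 ✓  L=20 even ✓  4≤8≤12 ✓
Π(2lᵢ+1) = 9×17×17 = 2601
triangle coeff Δ(4,8,8) = 1/185175900
Σ_t [0,4]: t=0:+1/557383680 t=1:−1/21772800 t=2:+1/8294400 t=3:−1/21772800 t=4:+1/557383680 = 1/30965760
(3j)²=36/4199 [(4 8 8; 0 0 0)], sign=+1
Σ_t [4,4]: t=4:+1/1254113280 = 1/1254113280
(3j)²=55/5814 [(4 8 8; -4 -1 5)], sign=-1
⇒ 4πI² = 990/4693
I = (-1)√(990/4693/(4π)) = -0.12956491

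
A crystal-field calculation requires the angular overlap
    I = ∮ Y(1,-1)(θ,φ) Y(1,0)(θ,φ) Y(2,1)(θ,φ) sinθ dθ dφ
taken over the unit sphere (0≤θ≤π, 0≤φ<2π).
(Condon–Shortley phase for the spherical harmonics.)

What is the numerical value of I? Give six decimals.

m-sum 0 ✓  L=4 even ✓  0≤2≤2 ✓
Π(2lᵢ+1) = 3×3×5 = 45
triangle coeff Δ(1,1,2) = 1/30
Σ_t [0,0]: t=0:+1/1 = 1/1
(3j)²=2/15 [(1 1 2; 0 0 0)], sign=+1
Σ_t [0,0]: t=0:+1/2 = 1/2
(3j)²=1/10 [(1 1 2; -1 0 1)], sign=-1
⇒ 4πI² = 3/5
I = (-1)√(3/5/(4π)) = -0.21850969

-0.218510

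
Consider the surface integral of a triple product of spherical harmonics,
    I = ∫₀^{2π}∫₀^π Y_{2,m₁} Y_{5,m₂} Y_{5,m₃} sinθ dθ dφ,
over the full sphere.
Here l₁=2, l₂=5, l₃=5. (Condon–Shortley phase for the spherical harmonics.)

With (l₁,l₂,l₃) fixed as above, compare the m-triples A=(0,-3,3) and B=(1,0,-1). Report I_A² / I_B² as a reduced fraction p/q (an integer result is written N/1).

1/5

Shared (l₁,l₂,l₃)=(2,5,5): N and (l;000)² cancel in I_A²/I_B².
A: Δ = 2!·2!·8!/13! = 1/38610; Racah Σ t=0..2: t=0:+1/5760 t=1:−1/5040 t=2:+1/161280 = -1/53760; ⇒ 3j(2 5 5; 0 -3 3)² = 1/4290, sgn -1
B: Δ = 2!·2!·8!/13! = 1/38610; Racah Σ t=0..1: t=0:+1/1440 t=1:−1/1152 = -1/5760; ⇒ 3j(2 5 5; 1 0 -1)² = 1/858, sgn -1
I_A²/I_B² = (1/4290)/(1/858) = 1/5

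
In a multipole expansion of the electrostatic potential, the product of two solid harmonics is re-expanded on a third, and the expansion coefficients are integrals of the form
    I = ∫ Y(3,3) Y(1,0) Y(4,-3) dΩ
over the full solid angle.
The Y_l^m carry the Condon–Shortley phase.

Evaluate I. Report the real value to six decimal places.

Rules hold: Σm=0, L=8 even, 2≤4≤4.
N = 7·3·9 = 189
Δ = 0!·6!·2!/9! = 1/252
Racah Σ t=0..0: t=0:+1/36 = 1/36
⇒ 3j(3 1 4; 0 0 0)² = 4/63, sgn +1
Racah Σ t=0..0: t=0:+1/720 = 1/720
⇒ 3j(3 1 4; 3 0 -3)² = 1/36, sgn -1
4πI² = N·(3j₀)²·(3jₘ)² = 1/3
I = -1·√(0.333333/4π) = -0.16286750

-0.162868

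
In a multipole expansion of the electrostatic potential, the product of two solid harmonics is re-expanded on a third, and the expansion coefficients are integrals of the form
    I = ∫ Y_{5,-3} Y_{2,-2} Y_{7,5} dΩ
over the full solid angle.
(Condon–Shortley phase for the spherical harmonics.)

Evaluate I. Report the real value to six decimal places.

m-sum 0 ✓  L=14 even ✓  3≤7≤7 ✓
Π(2lᵢ+1) = 11×5×15 = 825
triangle coeff Δ(5,2,7) = 1/15015
Σ_t [0,0]: t=0:+1/57600 = 1/57600
(3j)²=21/715 [(5 2 7; 0 0 0)], sign=-1
Σ_t [0,0]: t=0:+1/1935360 = 1/1935360
(3j)²=3/91 [(5 2 7; -3 -2 5)], sign=+1
⇒ 4πI² = 135/169
I = (-1)√(135/169/(4π)) = -0.25212656

-0.252127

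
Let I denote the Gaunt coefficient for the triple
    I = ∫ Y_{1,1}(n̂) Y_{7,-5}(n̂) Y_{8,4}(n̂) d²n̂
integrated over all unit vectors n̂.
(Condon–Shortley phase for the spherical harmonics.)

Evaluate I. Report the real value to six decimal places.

0.074948

Checks pass: Σm=0; 16 even; l₃=8∈[6,8].
(2·1+1)(2·7+1)(2·8+1) = 765
Δ: 0! 2! 14! / 17! → 1/2040
sum: t=0:+1/25401600 = 1/25401600
3j²(1 7 8; 0 0 0) = Δ·Π!·Σ² = 8/255  (sign +1)
sum: t=0:+1/1916006400 = 1/1916006400
3j²(1 7 8; 1 -5 4) = Δ·Π!·Σ² = 1/340  (sign +1)
combine: 4πI² = 765·8/255·1/340 = 6/85
take √, sign +1: I = 0.07494820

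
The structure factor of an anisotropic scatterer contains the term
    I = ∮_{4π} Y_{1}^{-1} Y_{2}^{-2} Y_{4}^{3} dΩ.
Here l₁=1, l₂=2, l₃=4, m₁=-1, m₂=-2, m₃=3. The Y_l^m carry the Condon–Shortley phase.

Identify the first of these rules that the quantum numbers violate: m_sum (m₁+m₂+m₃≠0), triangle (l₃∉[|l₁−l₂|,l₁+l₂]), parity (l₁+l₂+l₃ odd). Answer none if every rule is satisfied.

triangle

azimuthal sum: -1 − 2 + 3 = 0  ✓
1 ≤ 4 ≤ 3 (triangle on l)  ✗
L = 1 + 2 + 4 = 7 (odd)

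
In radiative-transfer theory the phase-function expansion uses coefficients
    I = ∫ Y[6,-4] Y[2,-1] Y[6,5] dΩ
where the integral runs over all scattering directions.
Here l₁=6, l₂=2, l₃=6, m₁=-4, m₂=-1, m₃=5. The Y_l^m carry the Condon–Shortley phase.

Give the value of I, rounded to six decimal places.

-0.197649

Rules hold: Σm=0, L=14 even, 4≤6≤8.
N = 13·5·13 = 845
Δ = 2!·10!·2!/15! = 1/90090
Racah Σ t=0..2: t=0:+1/69120 t=1:−1/14400 t=2:+1/69120 = -7/172800
⇒ 3j(6 2 6; 0 0 0)² = 14/715, sgn -1
Racah Σ t=0..1: t=0:+1/7257600 t=1:−1/725760 = -1/806400
⇒ 3j(6 2 6; -4 -1 5)² = 27/910, sgn +1
4πI² = N·(3j₀)²·(3jₘ)² = 27/55
I = -1·√(0.490909/4π) = -0.19764945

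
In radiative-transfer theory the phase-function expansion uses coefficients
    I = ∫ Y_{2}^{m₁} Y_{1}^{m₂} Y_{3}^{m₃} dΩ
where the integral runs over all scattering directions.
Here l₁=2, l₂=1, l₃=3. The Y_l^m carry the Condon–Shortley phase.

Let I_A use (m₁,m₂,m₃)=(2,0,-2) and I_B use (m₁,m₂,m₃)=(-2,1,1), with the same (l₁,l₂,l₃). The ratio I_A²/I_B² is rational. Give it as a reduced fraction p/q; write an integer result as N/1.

l's match ⇒ only the (l;m) 3-j factors differ between A and B.
A: triangle coeff Δ(2,1,3) = 1/105; Σ_t [0,0]: t=0:+1/24 = 1/24; (3j)²=1/21 [(2 1 3; 2 0 -2)], sign=-1
B: triangle coeff Δ(2,1,3) = 1/105; Σ_t [0,0]: t=0:+1/48 = 1/48; (3j)²=1/105 [(2 1 3; -2 1 1)], sign=+1
I_A²/I_B² = (1/21)/(1/105) = 5/1

5/1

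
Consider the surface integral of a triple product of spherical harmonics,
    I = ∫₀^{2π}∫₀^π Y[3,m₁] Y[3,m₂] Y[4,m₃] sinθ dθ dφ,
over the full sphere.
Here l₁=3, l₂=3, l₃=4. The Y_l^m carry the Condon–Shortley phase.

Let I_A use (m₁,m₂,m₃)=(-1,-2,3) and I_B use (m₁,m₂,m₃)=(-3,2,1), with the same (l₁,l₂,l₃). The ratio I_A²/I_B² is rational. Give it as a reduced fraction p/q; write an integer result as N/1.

7/15

l's match ⇒ only the (l;m) 3-j factors differ between A and B.
A: triangle coeff Δ(3,3,4) = 1/34650; Σ_t [0,1]: t=0:+1/288 t=1:−1/144 = -1/288; (3j)²=1/99 [(3 3 4; -1 -2 3)], sign=+1
B: triangle coeff Δ(3,3,4) = 1/34650; Σ_t [2,2]: t=2:+1/288 = 1/288; (3j)²=5/231 [(3 3 4; -3 2 1)], sign=-1
I_A²/I_B² = (1/99)/(5/231) = 7/15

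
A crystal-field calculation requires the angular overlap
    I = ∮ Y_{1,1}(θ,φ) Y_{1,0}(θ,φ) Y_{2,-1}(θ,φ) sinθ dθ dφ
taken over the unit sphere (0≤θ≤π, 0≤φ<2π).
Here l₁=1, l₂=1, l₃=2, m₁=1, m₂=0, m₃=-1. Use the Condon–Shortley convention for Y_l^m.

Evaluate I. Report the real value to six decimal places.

-0.218510

Rules hold: Σm=0, L=4 even, 0≤2≤2.
N = 3·3·5 = 45
Δ = 0!·2!·2!/5! = 1/30
Racah Σ t=0..0: t=0:+1/1 = 1/1
⇒ 3j(1 1 2; 0 0 0)² = 2/15, sgn +1
Racah Σ t=0..0: t=0:+1/2 = 1/2
⇒ 3j(1 1 2; 1 0 -1)² = 1/10, sgn -1
4πI² = N·(3j₀)²·(3jₘ)² = 3/5
I = -1·√(0.6/4π) = -0.21850969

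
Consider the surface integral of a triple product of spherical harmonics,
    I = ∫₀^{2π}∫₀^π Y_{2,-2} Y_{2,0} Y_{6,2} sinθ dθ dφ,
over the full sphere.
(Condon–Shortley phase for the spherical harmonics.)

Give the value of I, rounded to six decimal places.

triangle: need 0≤l₃≤4, have 6; I=0

0.000000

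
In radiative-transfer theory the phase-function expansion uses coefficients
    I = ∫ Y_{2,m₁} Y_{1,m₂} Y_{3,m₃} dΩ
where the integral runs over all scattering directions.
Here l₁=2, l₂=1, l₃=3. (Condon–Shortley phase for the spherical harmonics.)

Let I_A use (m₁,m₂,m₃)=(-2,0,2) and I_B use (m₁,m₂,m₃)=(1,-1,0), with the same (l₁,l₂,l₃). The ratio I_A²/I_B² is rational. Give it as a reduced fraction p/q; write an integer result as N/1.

5/3

Same 2,1,3: normalisation and zero-m 3j drop out of the ratio.
A: Δ: 0! 4! 2! / 7! → 1/105; sum: t=0:+1/24 = 1/24; 3j²(2 1 3; -2 0 2) = Δ·Π!·Σ² = 1/21  (sign -1)
B: Δ: 0! 4! 2! / 7! → 1/105; sum: t=0:+1/12 = 1/12; 3j²(2 1 3; 1 -1 0) = Δ·Π!·Σ² = 1/35  (sign -1)
I_A²/I_B² = (1/21)/(1/35) = 5/3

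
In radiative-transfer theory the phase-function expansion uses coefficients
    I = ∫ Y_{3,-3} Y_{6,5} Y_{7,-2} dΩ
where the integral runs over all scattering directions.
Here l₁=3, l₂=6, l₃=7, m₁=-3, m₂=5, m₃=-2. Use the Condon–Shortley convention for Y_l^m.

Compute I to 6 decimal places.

-0.055070

m-sum 0 ✓  L=16 even ✓  3≤7≤9 ✓
Π(2lᵢ+1) = 7×13×15 = 1365
triangle coeff Δ(3,6,7) = 1/2042040
Σ_t [0,2]: t=0:+1/207360 t=1:−1/57600 t=2:+1/207360 = -1/129600
(3j)²=168/12155 [(3 6 7; 0 0 0)], sign=+1
Σ_t [2,2]: t=2:+1/17418240 = 1/17418240
(3j)²=25/12376 [(3 6 7; -3 5 -2)], sign=-1
⇒ 4πI² = 1575/41327
I = (-1)√(1575/41327/(4π)) = -0.05507042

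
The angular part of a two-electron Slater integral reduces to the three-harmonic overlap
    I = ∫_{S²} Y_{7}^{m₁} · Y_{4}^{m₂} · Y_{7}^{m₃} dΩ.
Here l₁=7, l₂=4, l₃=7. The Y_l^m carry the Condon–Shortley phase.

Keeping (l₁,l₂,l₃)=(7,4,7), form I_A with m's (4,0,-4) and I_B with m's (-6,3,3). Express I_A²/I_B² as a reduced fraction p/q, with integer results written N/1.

22528/36855

Same 7,4,7: normalisation and zero-m 3j drop out of the ratio.
A: Δ: 4! 10! 4! / 19! → 1/58198140; sum: t=0:+1/17418240 t=1:−1/2903040 t=2:+1/5806080 t=3:−1/130636800 = -1/8164800; 3j²(7 4 7; 4 0 -4) = Δ·Π!·Σ² = 11264/1322685  (sign +1)
B: Δ: 4! 10! 4! / 19! → 1/58198140; sum: t=3:−1/522547200 t=4:+1/52254720 = 1/58060800; 3j²(7 4 7; -6 3 3) = Δ·Π!·Σ² = 9/646  (sign +1)
I_A²/I_B² = (11264/1322685)/(9/646) = 22528/36855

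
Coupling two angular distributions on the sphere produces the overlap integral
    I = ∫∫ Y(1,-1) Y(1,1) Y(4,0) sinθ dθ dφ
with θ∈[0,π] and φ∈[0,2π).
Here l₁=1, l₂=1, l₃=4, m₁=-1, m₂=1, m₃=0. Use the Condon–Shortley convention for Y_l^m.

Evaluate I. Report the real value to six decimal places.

0.000000

triangle: need 0≤l₃≤2, have 4; I=0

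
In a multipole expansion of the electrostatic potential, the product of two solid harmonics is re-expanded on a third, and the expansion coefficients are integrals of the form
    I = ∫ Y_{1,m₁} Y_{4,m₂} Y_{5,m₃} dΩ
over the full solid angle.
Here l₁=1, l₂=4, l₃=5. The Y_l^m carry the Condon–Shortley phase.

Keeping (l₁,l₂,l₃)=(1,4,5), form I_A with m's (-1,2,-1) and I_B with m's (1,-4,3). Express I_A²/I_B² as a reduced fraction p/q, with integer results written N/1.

l's match ⇒ only the (l;m) 3-j factors differ between A and B.
A: triangle coeff Δ(1,4,5) = 1/495; Σ_t [0,0]: t=0:+1/2880 = 1/2880; (3j)²=2/165 [(1 4 5; -1 2 -1)], sign=+1
B: triangle coeff Δ(1,4,5) = 1/495; Σ_t [0,0]: t=0:+1/80640 = 1/80640; (3j)²=1/495 [(1 4 5; 1 -4 3)], sign=+1
I_A²/I_B² = (2/165)/(1/495) = 6/1

6/1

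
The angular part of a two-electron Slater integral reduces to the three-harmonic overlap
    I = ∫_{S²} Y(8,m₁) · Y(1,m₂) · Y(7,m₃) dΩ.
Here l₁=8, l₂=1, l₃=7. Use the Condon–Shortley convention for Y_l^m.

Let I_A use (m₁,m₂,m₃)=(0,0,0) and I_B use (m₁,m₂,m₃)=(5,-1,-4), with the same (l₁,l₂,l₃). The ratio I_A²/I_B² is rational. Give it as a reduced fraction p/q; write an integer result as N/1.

32/39

l's match ⇒ only the (l;m) 3-j factors differ between A and B.
A: triangle coeff Δ(8,1,7) = 1/2040; Σ_t [1,1]: t=1:−1/25401600 = -1/25401600; (3j)²=8/255 [(8 1 7; 0 0 0)], sign=+1
B: triangle coeff Δ(8,1,7) = 1/2040; Σ_t [0,0]: t=0:+1/479001600 = 1/479001600; (3j)²=13/340 [(8 1 7; 5 -1 -4)], sign=-1
I_A²/I_B² = (8/255)/(13/340) = 32/39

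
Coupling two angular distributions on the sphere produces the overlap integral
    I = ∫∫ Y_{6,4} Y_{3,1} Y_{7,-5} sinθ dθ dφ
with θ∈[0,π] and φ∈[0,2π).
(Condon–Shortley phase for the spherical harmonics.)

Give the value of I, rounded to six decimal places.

Checks pass: Σm=0; 16 even; l₃=7∈[3,9].
(2·6+1)(2·3+1)(2·7+1) = 1365
Δ: 2! 10! 4! / 17! → 1/2042040
sum: t=0:+1/207360 t=1:−1/57600 t=2:+1/207360 = -1/129600
3j²(6 3 7; 0 0 0) = Δ·Π!·Σ² = 168/12155  (sign +1)
sum: t=0:+1/3870720 t=1:−1/2177280 t=2:+1/29030400 = -29/174182400
3j²(6 3 7; 4 1 -5) = Δ·Π!·Σ² = 841/185640  (sign -1)
combine: 4πI² = 1365·168/12155·841/185640 = 17661/206635
take √, sign -1: I = -0.08247091

-0.082471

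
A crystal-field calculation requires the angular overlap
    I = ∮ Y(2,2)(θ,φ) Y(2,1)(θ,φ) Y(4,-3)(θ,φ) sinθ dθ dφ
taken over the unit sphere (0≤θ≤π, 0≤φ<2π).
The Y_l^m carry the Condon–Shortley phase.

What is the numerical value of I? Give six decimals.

-0.238414

Rules hold: Σm=0, L=8 even, 0≤4≤4.
N = 5·5·9 = 225
Δ = 0!·4!·4!/9! = 1/630
Racah Σ t=0..0: t=0:+1/16 = 1/16
⇒ 3j(2 2 4; 0 0 0)² = 2/35, sgn +1
Racah Σ t=0..0: t=0:+1/144 = 1/144
⇒ 3j(2 2 4; 2 1 -3)² = 1/18, sgn -1
4πI² = N·(3j₀)²·(3jₘ)² = 5/7
I = -1·√(0.714286/4π) = -0.23841361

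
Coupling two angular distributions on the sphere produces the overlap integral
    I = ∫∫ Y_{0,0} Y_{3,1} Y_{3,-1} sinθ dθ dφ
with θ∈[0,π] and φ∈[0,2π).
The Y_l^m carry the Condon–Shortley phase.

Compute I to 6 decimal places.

-0.282095

Checks pass: Σm=0; 6 even; l₃=3∈[3,3].
(2·0+1)(2·3+1)(2·3+1) = 49
Δ: 0! 0! 6! / 7! → 1/7
sum: t=0:+1/36 = 1/36
3j²(0 3 3; 0 0 0) = Δ·Π!·Σ² = 1/7  (sign -1)
sum: t=0:+1/48 = 1/48
3j²(0 3 3; 0 1 -1) = Δ·Π!·Σ² = 1/7  (sign +1)
combine: 4πI² = 49·1/7·1/7 = 1/1
take √, sign -1: I = -0.28209479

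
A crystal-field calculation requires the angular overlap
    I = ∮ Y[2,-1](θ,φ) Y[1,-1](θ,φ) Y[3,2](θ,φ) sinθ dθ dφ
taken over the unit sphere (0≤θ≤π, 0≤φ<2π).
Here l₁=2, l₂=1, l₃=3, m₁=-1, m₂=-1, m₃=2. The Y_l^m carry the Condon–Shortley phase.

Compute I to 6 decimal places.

m-sum 0 ✓  L=6 even ✓  1≤3≤3 ✓
Π(2lᵢ+1) = 5×3×7 = 105
triangle coeff Δ(2,1,3) = 1/105
Σ_t [0,0]: t=0:+1/4 = 1/4
(3j)²=3/35 [(2 1 3; 0 0 0)], sign=-1
Σ_t [0,0]: t=0:+1/12 = 1/12
(3j)²=2/21 [(2 1 3; -1 -1 2)], sign=-1
⇒ 4πI² = 6/7
I = (+1)√(6/7/(4π)) = 0.26116903

0.261169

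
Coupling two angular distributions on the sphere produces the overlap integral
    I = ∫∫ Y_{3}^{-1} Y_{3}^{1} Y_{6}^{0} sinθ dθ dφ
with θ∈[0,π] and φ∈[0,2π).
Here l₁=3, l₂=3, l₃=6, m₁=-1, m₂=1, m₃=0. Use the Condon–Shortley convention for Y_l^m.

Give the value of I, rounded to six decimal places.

Rules hold: Σm=0, L=12 even, 0≤6≤6.
N = 7·7·13 = 637
Δ = 0!·6!·6!/13! = 1/12012
Racah Σ t=0..0: t=0:+1/1296 = 1/1296
⇒ 3j(3 3 6; 0 0 0)² = 100/3003, sgn +1
Racah Σ t=0..0: t=0:+1/2304 = 1/2304
⇒ 3j(3 3 6; -1 1 0)² = 75/4004, sgn +1
4πI² = N·(3j₀)²·(3jₘ)² = 625/1573
I = +1·√(0.39733/4π) = 0.17781595

0.177816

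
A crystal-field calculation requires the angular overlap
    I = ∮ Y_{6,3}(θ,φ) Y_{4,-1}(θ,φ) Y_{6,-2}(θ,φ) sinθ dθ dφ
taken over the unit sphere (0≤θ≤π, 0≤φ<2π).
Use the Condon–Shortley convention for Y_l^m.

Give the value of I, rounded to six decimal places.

Checks pass: Σm=0; 16 even; l₃=6∈[2,10].
(2·6+1)(2·4+1)(2·6+1) = 1521
Δ: 4! 8! 4! / 17! → 1/15315300
sum: t=0:+1/829440 t=1:−1/25920 t=2:+1/9216 t=3:−1/25920 t=4:+1/829440 = 7/207360
3j²(6 4 6; 0 0 0) = Δ·Π!·Σ² = 28/2431  (sign +1)
sum: t=0:+1/103680 t=1:−1/34560 t=2:+1/120960 t=3:−1/5806080 = -13/1161216
3j²(6 4 6; 3 -1 -2) = Δ·Π!·Σ² = 65/5236  (sign -1)
combine: 4πI² = 1521·28/2431·65/5236 = 7605/34969
take √, sign -1: I = -0.13155370

-0.131554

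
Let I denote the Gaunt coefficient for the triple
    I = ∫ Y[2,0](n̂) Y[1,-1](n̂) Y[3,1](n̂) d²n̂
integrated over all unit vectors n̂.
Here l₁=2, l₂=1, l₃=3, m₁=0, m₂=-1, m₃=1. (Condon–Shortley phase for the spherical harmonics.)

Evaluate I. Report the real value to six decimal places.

-0.202301

Checks pass: Σm=0; 6 even; l₃=3∈[1,3].
(2·2+1)(2·1+1)(2·3+1) = 105
Δ: 0! 4! 2! / 7! → 1/105
sum: t=0:+1/4 = 1/4
3j²(2 1 3; 0 0 0) = Δ·Π!·Σ² = 3/35  (sign -1)
sum: t=0:+1/8 = 1/8
3j²(2 1 3; 0 -1 1) = Δ·Π!·Σ² = 2/35  (sign +1)
combine: 4πI² = 105·3/35·2/35 = 18/35
take √, sign -1: I = -0.20230066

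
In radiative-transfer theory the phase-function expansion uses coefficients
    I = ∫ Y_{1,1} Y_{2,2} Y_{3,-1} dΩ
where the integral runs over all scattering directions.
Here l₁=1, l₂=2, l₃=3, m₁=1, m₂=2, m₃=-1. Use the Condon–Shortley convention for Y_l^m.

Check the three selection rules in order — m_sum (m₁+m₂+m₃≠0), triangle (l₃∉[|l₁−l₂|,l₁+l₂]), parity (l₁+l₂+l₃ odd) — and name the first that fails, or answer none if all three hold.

m_sum

m₁+m₂+m₃ = 1 + 2 − 1 = 2  ✗
triangle: |1−2|=1 ≤ l₃=3 ≤ 1+2=3
parity: l₁+l₂+l₃ = 6 is even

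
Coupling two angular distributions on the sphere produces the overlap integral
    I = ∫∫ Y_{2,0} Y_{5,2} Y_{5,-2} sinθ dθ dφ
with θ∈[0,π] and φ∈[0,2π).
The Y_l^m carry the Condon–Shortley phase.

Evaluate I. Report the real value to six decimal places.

Checks pass: Σm=0; 12 even; l₃=5∈[3,7].
(2·2+1)(2·5+1)(2·5+1) = 605
Δ: 2! 2! 8! / 13! → 1/38610
sum: t=0:+1/2880 t=1:−1/576 t=2:+1/2880 = -1/960
3j²(2 5 5; 0 0 0) = Δ·Π!·Σ² = 10/429  (sign +1)
sum: t=0:+1/20160 t=1:−1/1440 t=2:+1/2880 = -1/3360
3j²(2 5 5; 0 2 -2) = Δ·Π!·Σ² = 6/715  (sign +1)
combine: 4πI² = 605·10/429·6/715 = 20/169
take √, sign +1: I = 0.09704356

0.097044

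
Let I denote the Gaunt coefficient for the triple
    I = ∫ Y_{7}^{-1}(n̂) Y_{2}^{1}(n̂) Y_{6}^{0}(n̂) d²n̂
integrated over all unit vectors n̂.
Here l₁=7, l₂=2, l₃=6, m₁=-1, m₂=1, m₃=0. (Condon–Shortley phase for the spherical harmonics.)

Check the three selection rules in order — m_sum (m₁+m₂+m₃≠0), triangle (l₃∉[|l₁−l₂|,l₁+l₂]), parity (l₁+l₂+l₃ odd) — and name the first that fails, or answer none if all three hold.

m₁+m₂+m₃ = -1 + 1 + 0 = 0  ✓
triangle: |7−2|=5 ≤ l₃=6 ≤ 7+2=9  ✓
parity: l₁+l₂+l₃ = 15 is odd  ✗

parity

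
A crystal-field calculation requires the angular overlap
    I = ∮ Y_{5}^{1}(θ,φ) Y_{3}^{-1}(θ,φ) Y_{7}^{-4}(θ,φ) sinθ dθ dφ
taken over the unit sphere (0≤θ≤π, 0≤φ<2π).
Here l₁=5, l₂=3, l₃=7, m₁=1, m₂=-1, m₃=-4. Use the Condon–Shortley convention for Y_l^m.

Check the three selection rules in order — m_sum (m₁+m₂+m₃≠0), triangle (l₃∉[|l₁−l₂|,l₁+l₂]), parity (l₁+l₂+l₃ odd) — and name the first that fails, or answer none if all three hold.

azimuthal sum: 1 − 1 − 4 = -4  ✗
2 ≤ 7 ≤ 8 (triangle on l)
L = 5 + 3 + 7 = 15 (odd)

m_sum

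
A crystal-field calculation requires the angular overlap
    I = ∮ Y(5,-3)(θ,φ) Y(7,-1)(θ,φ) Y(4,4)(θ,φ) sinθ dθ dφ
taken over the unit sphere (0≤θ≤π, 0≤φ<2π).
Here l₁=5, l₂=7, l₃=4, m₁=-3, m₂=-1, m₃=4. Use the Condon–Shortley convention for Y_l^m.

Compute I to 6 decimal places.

Rules hold: Σm=0, L=16 even, 2≤4≤12.
N = 11·15·9 = 1485
Δ = 8!·2!·6!/17! = 1/6126120
Racah Σ t=3..5: t=3:−1/69120 t=4:+1/20736 t=5:−1/69120 = 1/51840
⇒ 3j(5 7 4; 0 0 0)² = 280/21879, sgn +1
Racah Σ t=6..6: t=6:+1/2073600 = 1/2073600
⇒ 3j(5 7 4; -3 -1 4)² = 392/109395, sgn +1
4πI² = N·(3j₀)²·(3jₘ)² = 109760/1611753
I = +1·√(0.0680998/4π) = 0.07361526

0.073615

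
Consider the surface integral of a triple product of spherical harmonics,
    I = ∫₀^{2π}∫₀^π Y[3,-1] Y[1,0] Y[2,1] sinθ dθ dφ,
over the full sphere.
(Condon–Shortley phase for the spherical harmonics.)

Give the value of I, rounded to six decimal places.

-0.233597

m-sum 0 ✓  L=6 even ✓  2≤2≤4 ✓
Π(2lᵢ+1) = 7×3×5 = 105
triangle coeff Δ(3,1,2) = 1/105
Σ_t [1,1]: t=1:−1/4 = -1/4
(3j)²=3/35 [(3 1 2; 0 0 0)], sign=-1
Σ_t [1,1]: t=1:−1/6 = -1/6
(3j)²=8/105 [(3 1 2; -1 0 1)], sign=+1
⇒ 4πI² = 24/35
I = (-1)√(24/35/(4π)) = -0.23359668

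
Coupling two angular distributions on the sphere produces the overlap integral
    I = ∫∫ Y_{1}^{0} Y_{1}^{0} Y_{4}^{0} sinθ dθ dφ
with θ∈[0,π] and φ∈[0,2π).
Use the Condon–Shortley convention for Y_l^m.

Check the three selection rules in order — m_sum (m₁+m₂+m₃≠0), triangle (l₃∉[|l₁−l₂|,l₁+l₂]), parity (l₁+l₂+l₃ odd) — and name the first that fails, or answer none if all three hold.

triangle

m₁+m₂+m₃ = 0 + 0 + 0 = 0  ✓
triangle: |1−1|=0 ≤ l₃=4 ≤ 1+1=2  ✗
parity: l₁+l₂+l₃ = 6 is even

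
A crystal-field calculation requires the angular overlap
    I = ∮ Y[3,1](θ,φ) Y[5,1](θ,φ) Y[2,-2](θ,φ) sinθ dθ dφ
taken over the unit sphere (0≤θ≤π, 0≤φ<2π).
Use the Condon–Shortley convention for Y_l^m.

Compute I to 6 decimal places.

-0.092802

m-sum 0 ✓  L=10 even ✓  2≤2≤8 ✓
Π(2lᵢ+1) = 7×11×5 = 385
triangle coeff Δ(3,5,2) = 1/2310
Σ_t [3,3]: t=3:−1/144 = -1/144
(3j)²=10/231 [(3 5 2; 0 0 0)], sign=-1
Σ_t [2,2]: t=2:+1/1152 = 1/1152
(3j)²=1/154 [(3 5 2; 1 1 -2)], sign=+1
⇒ 4πI² = 25/231
I = (-1)√(25/231/(4π)) = -0.09280237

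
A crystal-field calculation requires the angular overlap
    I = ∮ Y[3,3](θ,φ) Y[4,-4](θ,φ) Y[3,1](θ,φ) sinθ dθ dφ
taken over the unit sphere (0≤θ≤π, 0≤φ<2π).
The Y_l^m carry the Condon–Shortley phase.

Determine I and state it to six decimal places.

Rules hold: Σm=0, L=10 even, 1≤3≤7.
N = 7·9·7 = 441
Δ = 4!·2!·4!/11! = 1/34650
Racah Σ t=1..3: t=1:−1/72 t=2:+1/16 t=3:−1/72 = 5/144
⇒ 3j(3 4 3; 0 0 0)² = 2/77, sgn -1
Racah Σ t=0..0: t=0:+1/1152 = 1/1152
⇒ 3j(3 4 3; 3 -4 1)² = 1/33, sgn +1
4πI² = N·(3j₀)²·(3jₘ)² = 42/121
I = -1·√(0.347107/4π) = -0.16619847

-0.166198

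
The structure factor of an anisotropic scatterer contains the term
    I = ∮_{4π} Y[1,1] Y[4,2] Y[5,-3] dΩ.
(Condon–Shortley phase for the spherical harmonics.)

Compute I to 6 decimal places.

m-sum 0 ✓  L=10 even ✓  3≤5≤5 ✓
Π(2lᵢ+1) = 3×9×11 = 297
triangle coeff Δ(1,4,5) = 1/495
Σ_t [0,0]: t=0:+1/576 = 1/576
(3j)²=5/99 [(1 4 5; 0 0 0)], sign=-1
Σ_t [0,0]: t=0:+1/2880 = 1/2880
(3j)²=28/495 [(1 4 5; 1 2 -3)], sign=+1
⇒ 4πI² = 28/33
I = (-1)√(28/33/(4π)) = -0.25984664

-0.259847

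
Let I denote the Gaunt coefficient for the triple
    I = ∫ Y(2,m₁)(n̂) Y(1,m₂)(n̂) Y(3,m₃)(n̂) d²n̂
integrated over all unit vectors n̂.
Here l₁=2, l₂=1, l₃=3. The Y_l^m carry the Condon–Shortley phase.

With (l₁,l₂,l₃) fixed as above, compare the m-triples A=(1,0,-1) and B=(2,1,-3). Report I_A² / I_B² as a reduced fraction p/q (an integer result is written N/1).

8/15

l's match ⇒ only the (l;m) 3-j factors differ between A and B.
A: triangle coeff Δ(2,1,3) = 1/105; Σ_t [0,0]: t=0:+1/6 = 1/6; (3j)²=8/105 [(2 1 3; 1 0 -1)], sign=+1
B: triangle coeff Δ(2,1,3) = 1/105; Σ_t [0,0]: t=0:+1/48 = 1/48; (3j)²=1/7 [(2 1 3; 2 1 -3)], sign=+1
I_A²/I_B² = (8/105)/(1/7) = 8/15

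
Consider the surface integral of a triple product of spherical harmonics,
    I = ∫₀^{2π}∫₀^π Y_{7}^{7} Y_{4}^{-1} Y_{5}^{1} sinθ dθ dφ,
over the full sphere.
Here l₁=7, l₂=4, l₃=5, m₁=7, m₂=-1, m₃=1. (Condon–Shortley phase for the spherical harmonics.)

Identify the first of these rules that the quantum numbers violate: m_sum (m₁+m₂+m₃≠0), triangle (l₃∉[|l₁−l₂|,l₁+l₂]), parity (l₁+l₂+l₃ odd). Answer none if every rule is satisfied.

azimuthal sum: 7 − 1 + 1 = 7  ✗
3 ≤ 5 ≤ 11 (triangle on l)
L = 7 + 4 + 5 = 16 (even)

m_sum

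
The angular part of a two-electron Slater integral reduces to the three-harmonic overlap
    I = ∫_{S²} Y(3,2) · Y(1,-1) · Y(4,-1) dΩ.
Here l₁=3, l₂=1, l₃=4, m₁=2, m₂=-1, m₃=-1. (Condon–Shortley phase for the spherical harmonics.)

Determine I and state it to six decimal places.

-0.106622

Checks pass: Σm=0; 8 even; l₃=4∈[2,4].
(2·3+1)(2·1+1)(2·4+1) = 189
Δ: 0! 6! 2! / 9! → 1/252
sum: t=0:+1/36 = 1/36
3j²(3 1 4; 0 0 0) = Δ·Π!·Σ² = 4/63  (sign +1)
sum: t=0:+1/240 = 1/240
3j²(3 1 4; 2 -1 -1) = Δ·Π!·Σ² = 1/84  (sign -1)
combine: 4πI² = 189·4/63·1/84 = 1/7
take √, sign -1: I = -0.10662181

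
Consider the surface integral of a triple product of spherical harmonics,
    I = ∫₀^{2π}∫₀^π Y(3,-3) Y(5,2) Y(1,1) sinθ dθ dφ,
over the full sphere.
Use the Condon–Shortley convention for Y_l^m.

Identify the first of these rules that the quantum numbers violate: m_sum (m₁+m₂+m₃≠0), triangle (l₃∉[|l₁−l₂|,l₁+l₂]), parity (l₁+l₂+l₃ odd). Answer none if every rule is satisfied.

m₁+m₂+m₃ = -3 + 2 + 1 = 0  ✓
triangle: |3−5|=2 ≤ l₃=1 ≤ 3+5=8  ✗
parity: l₁+l₂+l₃ = 9 is odd

triangle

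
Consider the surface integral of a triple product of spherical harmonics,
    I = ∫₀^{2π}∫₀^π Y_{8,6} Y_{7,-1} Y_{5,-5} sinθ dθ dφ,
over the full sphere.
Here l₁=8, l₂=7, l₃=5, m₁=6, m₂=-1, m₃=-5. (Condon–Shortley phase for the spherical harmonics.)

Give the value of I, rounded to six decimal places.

0.142121

m-sum 0 ✓  L=20 even ✓  1≤5≤15 ✓
Π(2lᵢ+1) = 17×15×11 = 2805
triangle coeff Δ(8,7,5) = 1/814773960
Σ_t [3,7]: t=3:−1/87091200 t=4:+1/4976640 t=5:−1/2073600 t=6:+1/4976640 t=7:−1/87091200 = -1/9676800
(3j)²=360/46189 [(8 7 5; 0 0 0)], sign=+1
Σ_t [2,2]: t=2:+1/1393459200 = 1/1393459200
(3j)²=15/1292 [(8 7 5; 6 -1 -5)], sign=+1
⇒ 4πI² = 20250/79781
I = (+1)√(20250/79781/(4π)) = 0.14212087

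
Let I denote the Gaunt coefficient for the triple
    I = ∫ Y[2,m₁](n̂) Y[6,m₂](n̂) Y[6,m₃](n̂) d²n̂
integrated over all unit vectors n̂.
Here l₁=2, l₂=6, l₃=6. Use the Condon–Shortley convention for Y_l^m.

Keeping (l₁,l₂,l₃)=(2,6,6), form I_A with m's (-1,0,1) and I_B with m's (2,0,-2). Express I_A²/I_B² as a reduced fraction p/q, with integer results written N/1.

1/40

l's match ⇒ only the (l;m) 3-j factors differ between A and B.
A: triangle coeff Δ(2,6,6) = 1/90090; Σ_t [1,2]: t=1:−1/28800 t=2:+1/34560 = -1/172800; (3j)²=1/1430 [(2 6 6; -1 0 1)], sign=+1
B: triangle coeff Δ(2,6,6) = 1/90090; Σ_t [0,0]: t=0:+1/69120 = 1/69120; (3j)²=4/143 [(2 6 6; 2 0 -2)], sign=+1
I_A²/I_B² = (1/1430)/(4/143) = 1/40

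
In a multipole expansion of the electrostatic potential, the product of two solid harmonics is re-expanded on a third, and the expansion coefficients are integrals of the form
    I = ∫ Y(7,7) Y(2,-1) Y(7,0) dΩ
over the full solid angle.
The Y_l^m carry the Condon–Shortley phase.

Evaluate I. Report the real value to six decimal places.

7 − 1 + 0 = 6 ≠ 0: azimuthal integral kills it; I = 0

0.000000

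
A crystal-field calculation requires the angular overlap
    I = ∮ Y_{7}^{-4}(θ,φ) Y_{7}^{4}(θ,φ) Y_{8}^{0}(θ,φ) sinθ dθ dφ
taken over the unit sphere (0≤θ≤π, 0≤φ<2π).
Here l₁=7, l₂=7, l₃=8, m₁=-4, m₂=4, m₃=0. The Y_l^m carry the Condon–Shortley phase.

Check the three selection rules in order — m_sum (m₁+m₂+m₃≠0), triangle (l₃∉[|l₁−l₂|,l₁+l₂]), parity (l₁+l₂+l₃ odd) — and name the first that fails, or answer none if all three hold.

azimuthal sum: -4 + 4 + 0 = 0  ✓
0 ≤ 8 ≤ 14 (triangle on l)  ✓
L = 7 + 7 + 8 = 22 (even)  ✓

none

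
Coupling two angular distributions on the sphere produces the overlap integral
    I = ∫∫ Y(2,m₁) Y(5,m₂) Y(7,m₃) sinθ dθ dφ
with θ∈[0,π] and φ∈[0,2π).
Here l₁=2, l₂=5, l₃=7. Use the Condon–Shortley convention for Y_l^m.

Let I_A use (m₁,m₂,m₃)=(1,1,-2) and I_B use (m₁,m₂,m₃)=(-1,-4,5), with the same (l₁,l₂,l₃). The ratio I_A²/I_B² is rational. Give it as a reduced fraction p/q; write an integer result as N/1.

Shared (l₁,l₂,l₃)=(2,5,7): N and (l;000)² cancel in I_A²/I_B².
A: Δ = 0!·4!·10!/15! = 1/15015; Racah Σ t=0..0: t=0:+1/103680 = 1/103680; ⇒ 3j(2 5 7; 1 1 -2)² = 4/143, sgn -1
B: Δ = 0!·4!·10!/15! = 1/15015; Racah Σ t=0..0: t=0:+1/2177280 = 1/2177280; ⇒ 3j(2 5 7; -1 -4 5)² = 8/273, sgn +1
I_A²/I_B² = (4/143)/(8/273) = 21/22

21/22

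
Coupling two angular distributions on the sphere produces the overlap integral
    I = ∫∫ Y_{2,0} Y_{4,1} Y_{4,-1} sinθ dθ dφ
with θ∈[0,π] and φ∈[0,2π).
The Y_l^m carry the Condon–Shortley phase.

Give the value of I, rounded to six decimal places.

Checks pass: Σm=0; 10 even; l₃=4∈[2,6].
(2·2+1)(2·4+1)(2·4+1) = 405
Δ: 2! 2! 6! / 11! → 1/13860
sum: t=0:+1/192 t=1:−1/36 t=2:+1/192 = -5/288
3j²(2 4 4; 0 0 0) = Δ·Π!·Σ² = 20/693  (sign -1)
sum: t=0:+1/480 t=1:−1/48 t=2:+1/144 = -17/1440
3j²(2 4 4; 0 1 -1) = Δ·Π!·Σ² = 289/13860  (sign +1)
combine: 4πI² = 405·20/693·289/13860 = 1445/5929
take √, sign -1: I = -0.13926381

-0.139264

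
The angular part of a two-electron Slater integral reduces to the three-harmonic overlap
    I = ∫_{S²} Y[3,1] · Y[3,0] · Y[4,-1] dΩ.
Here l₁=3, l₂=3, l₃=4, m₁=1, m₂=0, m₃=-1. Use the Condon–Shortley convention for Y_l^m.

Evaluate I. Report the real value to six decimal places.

-0.099323

m-sum 0 ✓  L=10 even ✓  0≤4≤6 ✓
Π(2lᵢ+1) = 7×7×9 = 441
triangle coeff Δ(3,3,4) = 1/34650
Σ_t [0,2]: t=0:+1/72 t=1:−1/16 t=2:+1/72 = -5/144
(3j)²=2/77 [(3 3 4; 0 0 0)], sign=-1
Σ_t [0,2]: t=0:+1/48 t=1:−1/24 t=2:+1/288 = -5/288
(3j)²=5/462 [(3 3 4; 1 0 -1)], sign=+1
⇒ 4πI² = 15/121
I = (-1)√(15/121/(4π)) = -0.09932258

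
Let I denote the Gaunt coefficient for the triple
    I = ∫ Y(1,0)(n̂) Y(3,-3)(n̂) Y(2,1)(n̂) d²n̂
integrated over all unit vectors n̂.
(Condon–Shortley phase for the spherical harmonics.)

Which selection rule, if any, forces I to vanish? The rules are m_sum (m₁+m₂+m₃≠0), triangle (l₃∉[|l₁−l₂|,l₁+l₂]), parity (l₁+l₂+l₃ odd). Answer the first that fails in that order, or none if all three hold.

m₁+m₂+m₃ = 0 − 3 + 1 = -2  ✗
triangle: |1−3|=2 ≤ l₃=2 ≤ 1+3=4
parity: l₁+l₂+l₃ = 6 is even

m_sum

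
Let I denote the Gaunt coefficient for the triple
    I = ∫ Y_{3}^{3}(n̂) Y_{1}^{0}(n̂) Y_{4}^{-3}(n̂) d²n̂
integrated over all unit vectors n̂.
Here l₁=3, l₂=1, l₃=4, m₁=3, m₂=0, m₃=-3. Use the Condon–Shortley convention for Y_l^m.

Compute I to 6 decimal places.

-0.162868

Checks pass: Σm=0; 8 even; l₃=4∈[2,4].
(2·3+1)(2·1+1)(2·4+1) = 189
Δ: 0! 6! 2! / 9! → 1/252
sum: t=0:+1/36 = 1/36
3j²(3 1 4; 0 0 0) = Δ·Π!·Σ² = 4/63  (sign +1)
sum: t=0:+1/720 = 1/720
3j²(3 1 4; 3 0 -3) = Δ·Π!·Σ² = 1/36  (sign -1)
combine: 4πI² = 189·4/63·1/36 = 1/3
take √, sign -1: I = -0.16286750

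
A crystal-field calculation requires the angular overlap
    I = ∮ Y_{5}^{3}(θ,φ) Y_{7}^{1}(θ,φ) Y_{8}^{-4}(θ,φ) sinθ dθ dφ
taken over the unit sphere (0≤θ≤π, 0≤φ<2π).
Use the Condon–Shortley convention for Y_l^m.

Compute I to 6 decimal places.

Rules hold: Σm=0, L=20 even, 2≤8≤12.
N = 11·15·17 = 2805
Δ = 4!·6!·10!/21! = 1/814773960
Racah Σ t=0..4: t=0:+1/87091200 t=1:−1/4976640 t=2:+1/2073600 t=3:−1/4976640 t=4:+1/87091200 = 1/9676800
⇒ 3j(5 7 8; 0 0 0)² = 360/46189, sgn +1
Racah Σ t=0..2: t=0:+1/92897280 t=1:−1/21772800 t=2:+1/49766400 = -1/66355200
⇒ 3j(5 7 8; 3 1 -4)² = 63/8398, sgn -1
4πI² = N·(3j₀)²·(3jₘ)² = 170100/1037153
I = -1·√(0.164007/4π) = -0.11424200

-0.114242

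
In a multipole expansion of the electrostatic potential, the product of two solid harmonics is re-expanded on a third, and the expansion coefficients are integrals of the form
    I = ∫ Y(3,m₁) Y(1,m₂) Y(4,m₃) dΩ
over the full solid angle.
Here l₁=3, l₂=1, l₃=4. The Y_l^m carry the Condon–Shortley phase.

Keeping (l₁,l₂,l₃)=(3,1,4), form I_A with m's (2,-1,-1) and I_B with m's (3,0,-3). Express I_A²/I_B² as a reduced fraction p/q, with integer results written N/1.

Same 3,1,4: normalisation and zero-m 3j drop out of the ratio.
A: Δ: 0! 6! 2! / 9! → 1/252; sum: t=0:+1/240 = 1/240; 3j²(3 1 4; 2 -1 -1) = Δ·Π!·Σ² = 1/84  (sign -1)
B: Δ: 0! 6! 2! / 9! → 1/252; sum: t=0:+1/720 = 1/720; 3j²(3 1 4; 3 0 -3) = Δ·Π!·Σ² = 1/36  (sign -1)
I_A²/I_B² = (1/84)/(1/36) = 3/7

3/7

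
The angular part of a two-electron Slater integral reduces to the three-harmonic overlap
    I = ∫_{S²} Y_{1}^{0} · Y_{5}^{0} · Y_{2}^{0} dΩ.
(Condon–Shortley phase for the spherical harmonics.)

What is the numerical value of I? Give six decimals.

|1−5|≤2≤1+5 violated ⇒ I = 0

0.000000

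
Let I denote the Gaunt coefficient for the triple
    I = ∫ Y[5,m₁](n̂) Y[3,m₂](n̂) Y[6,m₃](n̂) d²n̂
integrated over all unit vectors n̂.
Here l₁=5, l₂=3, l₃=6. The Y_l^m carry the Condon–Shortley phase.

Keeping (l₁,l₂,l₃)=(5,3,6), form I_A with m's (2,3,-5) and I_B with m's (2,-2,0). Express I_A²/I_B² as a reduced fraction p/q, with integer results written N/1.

22/21

l's match ⇒ only the (l;m) 3-j factors differ between A and B.
A: triangle coeff Δ(5,3,6) = 1/675675; Σ_t [2,2]: t=2:+1/241920 = 1/241920; (3j)²=2/91 [(5 3 6; 2 3 -5)], sign=-1
B: triangle coeff Δ(5,3,6) = 1/675675; Σ_t [0,1]: t=0:+1/8640 t=1:−1/34560 = 1/11520; (3j)²=3/143 [(5 3 6; 2 -2 0)], sign=+1
I_A²/I_B² = (2/91)/(3/143) = 22/21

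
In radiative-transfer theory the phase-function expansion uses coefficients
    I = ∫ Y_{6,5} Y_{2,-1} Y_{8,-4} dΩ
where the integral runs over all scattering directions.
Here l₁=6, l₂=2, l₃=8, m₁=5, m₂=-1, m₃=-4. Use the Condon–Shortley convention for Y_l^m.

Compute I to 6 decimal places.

0.058794

Rules hold: Σm=0, L=16 even, 4≤8≤8.
N = 13·5·17 = 1105
Δ = 0!·12!·4!/17! = 1/30940
Racah Σ t=0..0: t=0:+1/2073600 = 1/2073600
⇒ 3j(6 2 8; 0 0 0)² = 28/1105, sgn +1
Racah Σ t=0..0: t=0:+1/239500800 = 1/239500800
⇒ 3j(6 2 8; 5 -1 -4)² = 12/7735, sgn +1
4πI² = N·(3j₀)²·(3jₘ)² = 48/1105
I = +1·√(0.0434389/4π) = 0.05879421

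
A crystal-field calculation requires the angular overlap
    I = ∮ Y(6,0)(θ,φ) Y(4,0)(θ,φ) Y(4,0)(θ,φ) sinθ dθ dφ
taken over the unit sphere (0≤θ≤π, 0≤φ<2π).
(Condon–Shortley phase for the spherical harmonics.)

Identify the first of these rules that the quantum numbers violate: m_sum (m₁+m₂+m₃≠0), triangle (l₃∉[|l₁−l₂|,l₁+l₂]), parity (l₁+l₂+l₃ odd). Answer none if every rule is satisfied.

m₁+m₂+m₃ = 0 + 0 + 0 = 0  ✓
triangle: |6−4|=2 ≤ l₃=4 ≤ 6+4=10  ✓
parity: l₁+l₂+l₃ = 14 is even  ✓

none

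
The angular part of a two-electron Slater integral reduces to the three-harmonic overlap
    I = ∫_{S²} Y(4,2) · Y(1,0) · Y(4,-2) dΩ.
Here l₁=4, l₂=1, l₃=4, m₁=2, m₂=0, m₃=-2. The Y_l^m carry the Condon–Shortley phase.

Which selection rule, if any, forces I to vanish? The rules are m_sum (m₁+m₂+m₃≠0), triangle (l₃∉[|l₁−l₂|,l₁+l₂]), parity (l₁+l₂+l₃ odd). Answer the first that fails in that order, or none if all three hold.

parity

Σmᵢ = 0  ✓
l₃∈[|l₁−l₂|,l₁+l₂]=[3,5], have l₃=4  ✓
Σlᵢ = 9 ⇒ odd  ✗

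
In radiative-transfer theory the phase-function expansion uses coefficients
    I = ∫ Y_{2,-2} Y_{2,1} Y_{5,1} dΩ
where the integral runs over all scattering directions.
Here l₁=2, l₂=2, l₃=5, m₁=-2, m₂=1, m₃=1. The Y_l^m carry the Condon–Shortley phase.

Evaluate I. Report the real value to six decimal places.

0.000000

l₃=5 ∉ [0,4] — triangle fails ⇒ I = 0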